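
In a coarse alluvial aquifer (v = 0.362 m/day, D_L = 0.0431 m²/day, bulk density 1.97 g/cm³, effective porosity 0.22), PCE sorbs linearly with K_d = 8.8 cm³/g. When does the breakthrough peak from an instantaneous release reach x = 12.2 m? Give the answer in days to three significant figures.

Retardation factor R = 1 + ρ_b·K_d/n = 1 + 1.97 × 8.8/0.22 = 79.80.
Sorption retards both mechanisms: v_R = v/R = 0.004536 m/day, D_R = D/R = 0.0005401 m²/day.
Peak time from v_R²t² + 2D_R t − x² = 0: t = (√(D_R² + v_R²x²) − D_R)/v_R².
√(D_R² + v_R²x²) = √(0.0005401² + 0.004536² × 12.2²) = 0.05534; v_R² = 2.058e-05.
t = (0.05534 − 0.0005401)/2.058e-05 = 2660 days.

2660 days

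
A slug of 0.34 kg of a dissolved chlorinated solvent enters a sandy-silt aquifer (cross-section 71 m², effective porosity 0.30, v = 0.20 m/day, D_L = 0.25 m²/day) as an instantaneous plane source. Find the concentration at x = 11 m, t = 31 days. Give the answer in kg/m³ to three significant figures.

For an instantaneous plane source, C(x,t) = M/(n_e·A·√(4πDt)) · exp(−(x−vt)²/(4Dt)), with n_e·A the pore (flow) area.
Plume center vt = 0.20 × 31 = 6.2 m, so the well at 11 m is 4.8 m downgradient of the peak.
√(4πDt) = 9.869 m, giving peak height M/(n_e·A·√(4πDt)) = 0.34/(0.30 × 71 × 9.869) = 0.001617 kg/m³.
(x−vt)²/(4Dt) = (4.8)²/(4 × 0.25 × 31) = 0.7432; exp(−0.7432) = 0.4756.
C = 0.001617 × 0.4756 = 0.000769 kg/m³.

0.000769 kg/m³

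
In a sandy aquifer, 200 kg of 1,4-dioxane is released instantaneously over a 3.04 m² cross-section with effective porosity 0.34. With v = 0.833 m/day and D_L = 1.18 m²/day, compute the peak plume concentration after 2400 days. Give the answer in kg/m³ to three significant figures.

The peak of an instantaneous 1D plume sits at x = vt; there the Gaussian factor is 1 and C_max = M/(n_e·A·√(4πDt)), where n_e·A is the pore area the mass is dissolved in.
√(4πDt) = √(4π × 1.18 × 2400) = 188.6 m, so C_max = 200/(0.34 × 3.04 × 188.6) = 1.03 kg/m³.

1.03 kg/m³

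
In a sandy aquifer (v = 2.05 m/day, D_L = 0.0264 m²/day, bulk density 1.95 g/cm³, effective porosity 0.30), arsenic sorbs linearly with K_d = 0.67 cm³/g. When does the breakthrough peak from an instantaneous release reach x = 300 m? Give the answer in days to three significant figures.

Retardation factor R = 1 + ρ_b·K_d/n = 1 + 1.95 × 0.67/0.30 = 5.355.
Sorption retards both mechanisms: v_R = v/R = 0.3828 m/day, D_R = D/R = 0.004930 m²/day.
Peak time from v_R²t² + 2D_R t − x² = 0: t = (√(D_R² + v_R²x²) − D_R)/v_R².
√(D_R² + v_R²x²) = √(0.004930² + 0.3828² × 300²) = 114.8; v_R² = 0.1465.
t = (114.8 − 0.004930)/0.1465 = 784 days.

784 days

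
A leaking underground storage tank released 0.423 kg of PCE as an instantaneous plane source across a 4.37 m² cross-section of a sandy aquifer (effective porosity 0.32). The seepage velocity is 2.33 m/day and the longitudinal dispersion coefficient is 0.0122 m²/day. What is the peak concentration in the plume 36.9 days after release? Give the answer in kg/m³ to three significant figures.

0.127 kg/m³

The peak of an instantaneous 1D plume sits at x = vt; there the Gaussian factor is 1 and C_max = M/(n_e·A·√(4πDt)), where n_e·A is the pore area the mass is dissolved in.
√(4πDt) = √(4π × 0.0122 × 36.9) = 2.378 m, so C_max = 0.423/(0.32 × 4.37 × 2.378) = 0.127 kg/m³.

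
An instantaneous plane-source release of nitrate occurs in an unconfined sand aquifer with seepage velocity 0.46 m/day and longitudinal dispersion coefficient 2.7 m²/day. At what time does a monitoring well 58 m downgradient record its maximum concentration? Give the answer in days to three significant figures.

114 days

For the 1D instantaneous-source solution, setting ∂C/∂t = 0 at fixed x gives v²t² + 2Dt − x² = 0, so t = (√(D² + v²x²) − D)/v².
√(D² + v²x²) = √(2.7² + 0.46² × 58²) = 26.82; v² = 0.2116.
t = (26.82 − 2.7)/0.2116 = 114 days (vs. the pure-advection estimate x/v = 126 d).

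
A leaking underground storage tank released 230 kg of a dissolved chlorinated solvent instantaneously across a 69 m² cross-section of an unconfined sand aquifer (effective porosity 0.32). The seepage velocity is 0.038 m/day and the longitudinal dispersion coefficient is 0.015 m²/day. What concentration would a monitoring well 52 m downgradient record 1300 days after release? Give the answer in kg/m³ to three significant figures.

0.610 kg/m³

For an instantaneous plane source, C(x,t) = M/(n_e·A·√(4πDt)) · exp(−(x−vt)²/(4Dt)), with n_e·A the pore (flow) area.
Plume center vt = 0.038 × 1300 = 49.4 m, so the well at 52 m is 2.6 m downgradient of the peak.
√(4πDt) = 15.65 m, giving peak height M/(n_e·A·√(4πDt)) = 230/(0.32 × 69 × 15.65) = 0.6656 kg/m³.
(x−vt)²/(4Dt) = (2.6)²/(4 × 0.015 × 1300) = 0.08667; exp(−0.08667) = 0.9170.
C = 0.6656 × 0.9170 = 0.610 kg/m³.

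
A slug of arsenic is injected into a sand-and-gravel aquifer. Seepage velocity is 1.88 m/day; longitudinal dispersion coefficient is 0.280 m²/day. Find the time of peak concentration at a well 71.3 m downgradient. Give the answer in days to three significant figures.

For the 1D instantaneous-source solution, setting ∂C/∂t = 0 at fixed x gives v²t² + 2Dt − x² = 0, so t = (√(D² + v²x²) − D)/v².
√(D² + v²x²) = √(0.280² + 1.88² × 71.3²) = 134.0; v² = 3.5344.
t = (134.0 − 0.280)/3.5344 = 37.8 days (vs. the pure-advection estimate x/v = 37.9 d).

37.8 days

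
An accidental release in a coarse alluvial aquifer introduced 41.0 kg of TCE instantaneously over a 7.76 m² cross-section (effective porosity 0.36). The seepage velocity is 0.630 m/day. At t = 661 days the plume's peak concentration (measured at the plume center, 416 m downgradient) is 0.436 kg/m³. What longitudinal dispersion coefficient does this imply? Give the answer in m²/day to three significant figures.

At the plume center C_max = M/(n_e·A·√(4πDt)), so D = M²/(4πt·(n_e·A·C_max)²).
n_e·A·C_max = 0.36 × 7.76 × 0.436 = 1.218 kg/m.
D = 41.0²/(4π × 661 × 1.218²) = 0.136 m²/day.

0.136 m²/day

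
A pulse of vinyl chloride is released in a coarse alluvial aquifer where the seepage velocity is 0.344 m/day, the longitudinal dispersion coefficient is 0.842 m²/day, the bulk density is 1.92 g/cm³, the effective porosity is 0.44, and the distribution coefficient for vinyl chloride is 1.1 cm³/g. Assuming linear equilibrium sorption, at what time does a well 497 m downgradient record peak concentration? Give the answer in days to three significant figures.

Retardation factor R = 1 + ρ_b·K_d/n = 1 + 1.92 × 1.1/0.44 = 5.800.
Sorption retards both mechanisms: v_R = v/R = 0.05931 m/day, D_R = D/R = 0.1452 m²/day.
Peak time from v_R²t² + 2D_R t − x² = 0: t = (√(D_R² + v_R²x²) − D_R)/v_R².
√(D_R² + v_R²x²) = √(0.1452² + 0.05931² × 497²) = 29.48; v_R² = 0.003518.
t = (29.48 − 0.1452)/0.003518 = 8340 days.

8340 days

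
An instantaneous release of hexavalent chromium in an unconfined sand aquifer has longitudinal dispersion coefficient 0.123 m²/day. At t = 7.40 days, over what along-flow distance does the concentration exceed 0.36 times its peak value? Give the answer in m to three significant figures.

3.86 m

The plume is Gaussian with σ = √(2Dt) = √(2 × 0.123 × 7.40) = 1.349 m.
C/C_peak = exp(−Δx²/(2σ²)) = 0.36 ⇒ Δx = σ·√(−2 ln 0.36) = 1.349 × 1.429 = 1.928 m.
Width = 2Δx = 3.86 m.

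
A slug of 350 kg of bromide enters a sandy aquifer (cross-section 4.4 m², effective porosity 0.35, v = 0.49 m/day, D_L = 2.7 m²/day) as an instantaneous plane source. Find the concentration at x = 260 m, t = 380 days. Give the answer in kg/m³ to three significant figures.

For an instantaneous plane source, C(x,t) = M/(n_e·A·√(4πDt)) · exp(−(x−vt)²/(4Dt)), with n_e·A the pore (flow) area.
Plume center vt = 0.49 × 380 = 186.2 m, so the well at 260 m is 73.8 m downgradient of the peak.
√(4πDt) = 113.5 m, giving peak height M/(n_e·A·√(4πDt)) = 350/(0.35 × 4.4 × 113.5) = 2.002 kg/m³.
(x−vt)²/(4Dt) = (73.8)²/(4 × 2.7 × 380) = 1.327; exp(−1.327) = 0.2653.
C = 2.002 × 0.2653 = 0.531 kg/m³.

0.531 kg/m³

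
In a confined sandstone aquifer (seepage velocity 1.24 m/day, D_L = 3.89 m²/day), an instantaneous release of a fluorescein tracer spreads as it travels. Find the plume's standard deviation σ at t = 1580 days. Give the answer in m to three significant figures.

111 m

Dispersive spreading gives a Gaussian with σ² = 2Dt; advection only shifts the center.
σ = √(2 × 3.89 × 1580) = 111 m.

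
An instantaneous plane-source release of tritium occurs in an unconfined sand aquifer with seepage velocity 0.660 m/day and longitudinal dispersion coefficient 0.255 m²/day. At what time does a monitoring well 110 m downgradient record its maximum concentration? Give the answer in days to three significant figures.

166 days

For the 1D instantaneous-source solution, setting ∂C/∂t = 0 at fixed x gives v²t² + 2Dt − x² = 0, so t = (√(D² + v²x²) − D)/v².
√(D² + v²x²) = √(0.255² + 0.660² × 110²) = 72.60; v² = 0.4356.
t = (72.60 − 0.255)/0.4356 = 166 days (vs. the pure-advection estimate x/v = 167 d).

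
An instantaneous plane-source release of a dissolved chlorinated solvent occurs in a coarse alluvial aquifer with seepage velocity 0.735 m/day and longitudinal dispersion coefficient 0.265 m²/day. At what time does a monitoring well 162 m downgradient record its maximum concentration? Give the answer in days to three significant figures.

220 days

For the 1D instantaneous-source solution, setting ∂C/∂t = 0 at fixed x gives v²t² + 2Dt − x² = 0, so t = (√(D² + v²x²) − D)/v².
√(D² + v²x²) = √(0.265² + 0.735² × 162²) = 119.1; v² = 0.540225.
t = (119.1 − 0.265)/0.540225 = 220 days (vs. the pure-advection estimate x/v = 220 d).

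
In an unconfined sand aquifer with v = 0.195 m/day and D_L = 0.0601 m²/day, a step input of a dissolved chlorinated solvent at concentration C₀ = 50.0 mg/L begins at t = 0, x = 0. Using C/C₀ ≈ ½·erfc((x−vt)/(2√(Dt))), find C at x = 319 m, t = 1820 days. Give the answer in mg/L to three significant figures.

49.6 mg/L

For a continuous step input, C/C₀ ≈ ½·erfc((x−vt)/(2√(Dt))).
vt = 0.195 × 1820 = 354.9 m and 2√(Dt) = 2√(0.0601 × 1820) = 20.92 m.
Argument (x−vt)/(2√(Dt)) = (319 − 354.9)/20.92 = -1.716; ½·erfc(-1.716) = 0.9924.
C = 50.0 × 0.9924 = 49.6 mg/L.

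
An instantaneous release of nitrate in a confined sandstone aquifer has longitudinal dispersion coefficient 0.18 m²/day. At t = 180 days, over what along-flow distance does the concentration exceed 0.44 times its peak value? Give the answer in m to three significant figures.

20.6 m

The plume is Gaussian with σ = √(2Dt) = √(2 × 0.18 × 180) = 8.050 m.
C/C_peak = exp(−Δx²/(2σ²)) = 0.44 ⇒ Δx = σ·√(−2 ln 0.44) = 8.050 × 1.281 = 10.31 m.
Width = 2Δx = 20.6 m.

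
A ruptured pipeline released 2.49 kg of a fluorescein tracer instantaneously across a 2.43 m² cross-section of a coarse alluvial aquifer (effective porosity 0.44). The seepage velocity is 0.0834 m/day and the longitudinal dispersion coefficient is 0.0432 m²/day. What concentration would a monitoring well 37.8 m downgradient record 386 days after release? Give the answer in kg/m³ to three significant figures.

For an instantaneous plane source, C(x,t) = M/(n_e·A·√(4πDt)) · exp(−(x−vt)²/(4Dt)), with n_e·A the pore (flow) area.
Plume center vt = 0.0834 × 386 = 32.1924 m, so the well at 37.8 m is 5.6076 m downgradient of the peak.
√(4πDt) = 14.48 m, giving peak height M/(n_e·A·√(4πDt)) = 2.49/(0.44 × 2.43 × 14.48) = 0.1608 kg/m³.
(x−vt)²/(4Dt) = (5.6076)²/(4 × 0.0432 × 386) = 0.4714; exp(−0.4714) = 0.6241.
C = 0.1608 × 0.6241 = 0.100 kg/m³.

0.100 kg/m³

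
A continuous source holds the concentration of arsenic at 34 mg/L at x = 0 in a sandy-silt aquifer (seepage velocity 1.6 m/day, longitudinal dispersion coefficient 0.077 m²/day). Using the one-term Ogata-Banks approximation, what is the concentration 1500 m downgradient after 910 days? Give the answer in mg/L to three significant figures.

0.00343 mg/L

For a continuous step input, C/C₀ ≈ ½·erfc((x−vt)/(2√(Dt))).
vt = 1.6 × 910 = 1456 m and 2√(Dt) = 2√(0.077 × 910) = 16.74 m.
Argument (x−vt)/(2√(Dt)) = (1500 − 1456)/16.74 = 2.628; ½·erfc(2.628) = 0.0001010.
C = 34 × 0.0001010 = 0.00343 mg/L.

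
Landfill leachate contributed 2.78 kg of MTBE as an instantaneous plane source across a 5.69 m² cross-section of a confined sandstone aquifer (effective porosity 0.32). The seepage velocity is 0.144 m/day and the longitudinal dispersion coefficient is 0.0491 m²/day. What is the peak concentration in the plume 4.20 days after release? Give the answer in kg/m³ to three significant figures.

The peak of an instantaneous 1D plume sits at x = vt; there the Gaussian factor is 1 and C_max = M/(n_e·A·√(4πDt)), where n_e·A is the pore area the mass is dissolved in.
√(4πDt) = √(4π × 0.0491 × 4.20) = 1.610 m, so C_max = 2.78/(0.32 × 5.69 × 1.610) = 0.948 kg/m³.

0.948 kg/m³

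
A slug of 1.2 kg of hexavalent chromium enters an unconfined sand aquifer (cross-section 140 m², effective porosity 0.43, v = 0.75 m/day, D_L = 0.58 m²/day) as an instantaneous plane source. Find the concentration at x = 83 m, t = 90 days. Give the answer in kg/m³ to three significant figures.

0.000246 kg/m³

For an instantaneous plane source, C(x,t) = M/(n_e·A·√(4πDt)) · exp(−(x−vt)²/(4Dt)), with n_e·A the pore (flow) area.
Plume center vt = 0.75 × 90 = 67.5 m, so the well at 83 m is 15.5 m downgradient of the peak.
√(4πDt) = 25.61 m, giving peak height M/(n_e·A·√(4πDt)) = 1.2/(0.43 × 140 × 25.61) = 0.0007784 kg/m³.
(x−vt)²/(4Dt) = (15.5)²/(4 × 0.58 × 90) = 1.151; exp(−1.151) = 0.3163.
C = 0.0007784 × 0.3163 = 0.000246 kg/m³.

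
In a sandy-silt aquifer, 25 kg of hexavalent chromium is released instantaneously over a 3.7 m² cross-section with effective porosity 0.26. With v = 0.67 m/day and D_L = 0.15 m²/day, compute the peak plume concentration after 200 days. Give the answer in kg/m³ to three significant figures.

1.34 kg/m³

The peak of an instantaneous 1D plume sits at x = vt; there the Gaussian factor is 1 and C_max = M/(n_e·A·√(4πDt)), where n_e·A is the pore area the mass is dissolved in.
√(4πDt) = √(4π × 0.15 × 200) = 19.42 m, so C_max = 25/(0.26 × 3.7 × 19.42) = 1.34 kg/m³.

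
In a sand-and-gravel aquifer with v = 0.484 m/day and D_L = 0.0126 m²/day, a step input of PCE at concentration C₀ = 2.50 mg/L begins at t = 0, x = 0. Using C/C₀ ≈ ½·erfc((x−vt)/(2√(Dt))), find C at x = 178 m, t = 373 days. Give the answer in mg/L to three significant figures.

For a continuous step input, C/C₀ ≈ ½·erfc((x−vt)/(2√(Dt))).
vt = 0.484 × 373 = 180.532 m and 2√(Dt) = 2√(0.0126 × 373) = 4.336 m.
Argument (x−vt)/(2√(Dt)) = (178 − 180.532)/4.336 = -0.5839; ½·erfc(-0.5839) = 0.7955.
C = 2.50 × 0.7955 = 1.99 mg/L.

1.99 mg/L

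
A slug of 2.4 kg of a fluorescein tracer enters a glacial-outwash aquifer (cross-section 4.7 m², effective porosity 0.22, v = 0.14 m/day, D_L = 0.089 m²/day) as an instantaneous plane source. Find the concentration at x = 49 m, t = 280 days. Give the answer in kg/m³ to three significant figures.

For an instantaneous plane source, C(x,t) = M/(n_e·A·√(4πDt)) · exp(−(x−vt)²/(4Dt)), with n_e·A the pore (flow) area.
Plume center vt = 0.14 × 280 = 39.2 m, so the well at 49 m is 9.8 m downgradient of the peak.
√(4πDt) = 17.70 m, giving peak height M/(n_e·A·√(4πDt)) = 2.4/(0.22 × 4.7 × 17.70) = 0.1311 kg/m³.
(x−vt)²/(4Dt) = (9.8)²/(4 × 0.089 × 280) = 0.9635; exp(−0.9635) = 0.3816.
C = 0.1311 × 0.3816 = 0.0500 kg/m³.

0.0500 kg/m³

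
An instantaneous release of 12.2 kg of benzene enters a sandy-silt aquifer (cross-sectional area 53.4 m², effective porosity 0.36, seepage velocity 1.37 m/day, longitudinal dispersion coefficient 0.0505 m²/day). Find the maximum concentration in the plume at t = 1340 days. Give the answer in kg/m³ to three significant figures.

0.0218 kg/m³

The peak of an instantaneous 1D plume sits at x = vt; there the Gaussian factor is 1 and C_max = M/(n_e·A·√(4πDt)), where n_e·A is the pore area the mass is dissolved in.
√(4πDt) = √(4π × 0.0505 × 1340) = 29.16 m, so C_max = 12.2/(0.36 × 53.4 × 29.16) = 0.0218 kg/m³.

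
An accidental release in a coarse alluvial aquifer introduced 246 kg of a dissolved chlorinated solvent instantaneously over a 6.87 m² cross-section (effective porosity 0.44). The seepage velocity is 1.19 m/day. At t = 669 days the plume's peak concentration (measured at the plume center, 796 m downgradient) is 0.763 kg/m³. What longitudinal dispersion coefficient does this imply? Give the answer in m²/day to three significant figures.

1.35 m²/day

At the plume center C_max = M/(n_e·A·√(4πDt)), so D = M²/(4πt·(n_e·A·C_max)²).
n_e·A·C_max = 0.44 × 6.87 × 0.763 = 2.306 kg/m.
D = 246²/(4π × 669 × 2.306²) = 1.35 m²/day.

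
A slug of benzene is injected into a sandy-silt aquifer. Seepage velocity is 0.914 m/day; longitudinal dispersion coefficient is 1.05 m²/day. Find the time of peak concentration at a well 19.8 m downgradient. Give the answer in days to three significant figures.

For the 1D instantaneous-source solution, setting ∂C/∂t = 0 at fixed x gives v²t² + 2Dt − x² = 0, so t = (√(D² + v²x²) − D)/v².
√(D² + v²x²) = √(1.05² + 0.914² × 19.8²) = 18.13; v² = 0.835396.
t = (18.13 − 1.05)/0.835396 = 20.4 days (vs. the pure-advection estimate x/v = 21.7 d).

20.4 days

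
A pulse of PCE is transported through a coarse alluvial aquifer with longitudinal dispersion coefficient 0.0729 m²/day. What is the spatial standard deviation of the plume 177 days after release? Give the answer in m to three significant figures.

5.08 m

Dispersive spreading gives a Gaussian with σ² = 2Dt; advection only shifts the center.
σ = √(2 × 0.0729 × 177) = 5.08 m.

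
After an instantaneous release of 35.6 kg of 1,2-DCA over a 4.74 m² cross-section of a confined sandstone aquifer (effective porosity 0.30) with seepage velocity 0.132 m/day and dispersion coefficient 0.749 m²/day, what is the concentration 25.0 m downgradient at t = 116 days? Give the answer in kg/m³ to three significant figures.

0.578 kg/m³

For an instantaneous plane source, C(x,t) = M/(n_e·A·√(4πDt)) · exp(−(x−vt)²/(4Dt)), with n_e·A the pore (flow) area.
Plume center vt = 0.132 × 116 = 15.312 m, so the well at 25.0 m is 9.688 m downgradient of the peak.
√(4πDt) = 33.04 m, giving peak height M/(n_e·A·√(4πDt)) = 35.6/(0.30 × 4.74 × 33.04) = 0.7577 kg/m³.
(x−vt)²/(4Dt) = (9.688)²/(4 × 0.749 × 116) = 0.2701; exp(−0.2701) = 0.7633.
C = 0.7577 × 0.7633 = 0.578 kg/m³.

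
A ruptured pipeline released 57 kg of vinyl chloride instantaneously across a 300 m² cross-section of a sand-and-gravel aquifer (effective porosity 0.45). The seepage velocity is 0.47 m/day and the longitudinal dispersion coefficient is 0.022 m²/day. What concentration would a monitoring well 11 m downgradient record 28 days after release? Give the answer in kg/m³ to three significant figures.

For an instantaneous plane source, C(x,t) = M/(n_e·A·√(4πDt)) · exp(−(x−vt)²/(4Dt)), with n_e·A the pore (flow) area.
Plume center vt = 0.47 × 28 = 13.16 m, so the well at 11 m is 2.16 m upgradient of the peak.
√(4πDt) = 2.782 m, giving peak height M/(n_e·A·√(4πDt)) = 57/(0.45 × 300 × 2.782) = 0.1518 kg/m³.
(x−vt)²/(4Dt) = (-2.16)²/(4 × 0.022 × 28) = 1.894; exp(−1.894) = 0.1505.
C = 0.1518 × 0.1505 = 0.0228 kg/m³.

0.0228 kg/m³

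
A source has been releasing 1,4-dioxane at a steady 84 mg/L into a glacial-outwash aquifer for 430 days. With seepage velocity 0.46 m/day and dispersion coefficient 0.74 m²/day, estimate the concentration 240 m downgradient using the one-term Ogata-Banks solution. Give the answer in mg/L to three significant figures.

3.96 mg/L

For a continuous step input, C/C₀ ≈ ½·erfc((x−vt)/(2√(Dt))).
vt = 0.46 × 430 = 197.8 m and 2√(Dt) = 2√(0.74 × 430) = 35.68 m.
Argument (x−vt)/(2√(Dt)) = (240 − 197.8)/35.68 = 1.183; ½·erfc(1.183) = 0.04716.
C = 84 × 0.04716 = 3.96 mg/L.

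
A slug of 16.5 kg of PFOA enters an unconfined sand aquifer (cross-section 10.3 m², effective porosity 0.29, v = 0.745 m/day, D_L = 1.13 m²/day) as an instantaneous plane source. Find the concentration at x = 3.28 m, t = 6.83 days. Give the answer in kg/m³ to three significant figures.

0.505 kg/m³

For an instantaneous plane source, C(x,t) = M/(n_e·A·√(4πDt)) · exp(−(x−vt)²/(4Dt)), with n_e·A the pore (flow) area.
Plume center vt = 0.745 × 6.83 = 5.08835 m, so the well at 3.28 m is 1.80835 m upgradient of the peak.
√(4πDt) = 9.848 m, giving peak height M/(n_e·A·√(4πDt)) = 16.5/(0.29 × 10.3 × 9.848) = 0.5609 kg/m³.
(x−vt)²/(4Dt) = (-1.80835)²/(4 × 1.13 × 6.83) = 0.1059; exp(−0.1059) = 0.8995.
C = 0.5609 × 0.8995 = 0.505 kg/m³.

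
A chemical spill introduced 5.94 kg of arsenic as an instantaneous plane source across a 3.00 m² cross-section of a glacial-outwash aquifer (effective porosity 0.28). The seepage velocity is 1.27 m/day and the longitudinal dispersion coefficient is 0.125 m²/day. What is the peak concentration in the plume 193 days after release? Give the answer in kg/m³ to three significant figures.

The peak of an instantaneous 1D plume sits at x = vt; there the Gaussian factor is 1 and C_max = M/(n_e·A·√(4πDt)), where n_e·A is the pore area the mass is dissolved in.
√(4πDt) = √(4π × 0.125 × 193) = 17.41 m, so C_max = 5.94/(0.28 × 3.00 × 17.41) = 0.406 kg/m³.

0.406 kg/m³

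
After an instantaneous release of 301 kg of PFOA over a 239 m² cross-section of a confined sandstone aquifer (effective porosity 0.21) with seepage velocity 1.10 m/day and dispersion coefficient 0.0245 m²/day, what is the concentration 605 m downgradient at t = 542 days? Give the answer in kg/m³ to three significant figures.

For an instantaneous plane source, C(x,t) = M/(n_e·A·√(4πDt)) · exp(−(x−vt)²/(4Dt)), with n_e·A the pore (flow) area.
Plume center vt = 1.10 × 542 = 596.2 m, so the well at 605 m is 8.8 m downgradient of the peak.
√(4πDt) = 12.92 m, giving peak height M/(n_e·A·√(4πDt)) = 301/(0.21 × 239 × 12.92) = 0.4642 kg/m³.
(x−vt)²/(4Dt) = (8.8)²/(4 × 0.0245 × 542) = 1.458; exp(−1.458) = 0.2327.
C = 0.4642 × 0.2327 = 0.108 kg/m³.

0.108 kg/m³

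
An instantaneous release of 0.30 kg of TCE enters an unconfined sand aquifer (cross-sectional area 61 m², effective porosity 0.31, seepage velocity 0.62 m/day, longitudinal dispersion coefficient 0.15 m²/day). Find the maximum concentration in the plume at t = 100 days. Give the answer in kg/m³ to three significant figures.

The peak of an instantaneous 1D plume sits at x = vt; there the Gaussian factor is 1 and C_max = M/(n_e·A·√(4πDt)), where n_e·A is the pore area the mass is dissolved in.
√(4πDt) = √(4π × 0.15 × 100) = 13.73 m, so C_max = 0.30/(0.31 × 61 × 13.73) = 0.00116 kg/m³.

0.00116 kg/m³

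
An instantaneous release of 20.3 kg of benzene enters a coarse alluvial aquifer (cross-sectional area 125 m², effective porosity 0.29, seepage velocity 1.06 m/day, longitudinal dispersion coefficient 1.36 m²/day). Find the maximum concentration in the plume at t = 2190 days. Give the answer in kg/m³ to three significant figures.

0.00289 kg/m³

The peak of an instantaneous 1D plume sits at x = vt; there the Gaussian factor is 1 and C_max = M/(n_e·A·√(4πDt)), where n_e·A is the pore area the mass is dissolved in.
√(4πDt) = √(4π × 1.36 × 2190) = 193.5 m, so C_max = 20.3/(0.29 × 125 × 193.5) = 0.00289 kg/m³.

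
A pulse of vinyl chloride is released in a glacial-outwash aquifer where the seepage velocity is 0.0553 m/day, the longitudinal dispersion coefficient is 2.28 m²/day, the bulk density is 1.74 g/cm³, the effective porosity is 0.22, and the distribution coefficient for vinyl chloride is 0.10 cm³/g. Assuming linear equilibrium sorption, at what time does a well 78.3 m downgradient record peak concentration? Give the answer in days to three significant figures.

1530 days

Retardation factor R = 1 + ρ_b·K_d/n = 1 + 1.74 × 0.10/0.22 = 1.791.
Sorption retards both mechanisms: v_R = v/R = 0.03088 m/day, D_R = D/R = 1.273 m²/day.
Peak time from v_R²t² + 2D_R t − x² = 0: t = (√(D_R² + v_R²x²) − D_R)/v_R².
√(D_R² + v_R²x²) = √(1.273² + 0.03088² × 78.3²) = 2.733; v_R² = 0.0009536.
t = (2.733 − 1.273)/0.0009536 = 1530 days.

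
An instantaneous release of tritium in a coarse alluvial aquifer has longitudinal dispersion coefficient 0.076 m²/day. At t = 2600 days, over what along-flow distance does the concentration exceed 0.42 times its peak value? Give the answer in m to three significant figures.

52.4 m

The plume is Gaussian with σ = √(2Dt) = √(2 × 0.076 × 2600) = 19.88 m.
C/C_peak = exp(−Δx²/(2σ²)) = 0.42 ⇒ Δx = σ·√(−2 ln 0.42) = 19.88 × 1.317 = 26.18 m.
Width = 2Δx = 52.4 m.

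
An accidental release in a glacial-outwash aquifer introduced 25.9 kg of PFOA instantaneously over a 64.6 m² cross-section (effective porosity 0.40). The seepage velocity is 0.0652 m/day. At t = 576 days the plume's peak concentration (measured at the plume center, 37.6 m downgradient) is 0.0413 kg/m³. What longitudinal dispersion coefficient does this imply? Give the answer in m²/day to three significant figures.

0.0814 m²/day

At the plume center C_max = M/(n_e·A·√(4πDt)), so D = M²/(4πt·(n_e·A·C_max)²).
n_e·A·C_max = 0.40 × 64.6 × 0.0413 = 1.067 kg/m.
D = 25.9²/(4π × 576 × 1.067²) = 0.0814 m²/day.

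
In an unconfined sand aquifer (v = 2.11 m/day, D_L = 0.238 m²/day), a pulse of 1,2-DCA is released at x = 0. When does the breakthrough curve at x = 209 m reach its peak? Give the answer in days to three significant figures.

For the 1D instantaneous-source solution, setting ∂C/∂t = 0 at fixed x gives v²t² + 2Dt − x² = 0, so t = (√(D² + v²x²) − D)/v².
√(D² + v²x²) = √(0.238² + 2.11² × 209²) = 441.0; v² = 4.4521.
t = (441.0 − 0.238)/4.4521 = 99.0 days (vs. the pure-advection estimate x/v = 99.1 d).

99.0 days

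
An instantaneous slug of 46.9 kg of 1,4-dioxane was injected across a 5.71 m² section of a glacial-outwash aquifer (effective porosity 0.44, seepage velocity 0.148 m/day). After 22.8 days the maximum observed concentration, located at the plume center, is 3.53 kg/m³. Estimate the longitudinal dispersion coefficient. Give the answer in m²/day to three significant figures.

At the plume center C_max = M/(n_e·A·√(4πDt)), so D = M²/(4πt·(n_e·A·C_max)²).
n_e·A·C_max = 0.44 × 5.71 × 3.53 = 8.869 kg/m.
D = 46.9²/(4π × 22.8 × 8.869²) = 0.0976 m²/day.

0.0976 m²/day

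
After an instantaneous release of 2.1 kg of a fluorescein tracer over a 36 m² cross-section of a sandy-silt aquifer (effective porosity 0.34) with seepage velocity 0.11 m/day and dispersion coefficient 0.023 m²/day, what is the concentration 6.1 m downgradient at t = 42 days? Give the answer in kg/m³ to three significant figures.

0.0279 kg/m³

For an instantaneous plane source, C(x,t) = M/(n_e·A·√(4πDt)) · exp(−(x−vt)²/(4Dt)), with n_e·A the pore (flow) area.
Plume center vt = 0.11 × 42 = 4.62 m, so the well at 6.1 m is 1.48 m downgradient of the peak.
√(4πDt) = 3.484 m, giving peak height M/(n_e·A·√(4πDt)) = 2.1/(0.34 × 36 × 3.484) = 0.04924 kg/m³.
(x−vt)²/(4Dt) = (1.48)²/(4 × 0.023 × 42) = 0.5669; exp(−0.5669) = 0.5673.
C = 0.04924 × 0.5673 = 0.0279 kg/m³.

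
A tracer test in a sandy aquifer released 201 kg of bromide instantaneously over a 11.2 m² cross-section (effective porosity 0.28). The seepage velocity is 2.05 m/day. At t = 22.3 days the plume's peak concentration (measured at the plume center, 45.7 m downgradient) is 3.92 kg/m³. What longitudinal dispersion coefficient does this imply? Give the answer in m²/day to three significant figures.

At the plume center C_max = M/(n_e·A·√(4πDt)), so D = M²/(4πt·(n_e·A·C_max)²).
n_e·A·C_max = 0.28 × 11.2 × 3.92 = 12.29 kg/m.
D = 201²/(4π × 22.3 × 12.29²) = 0.954 m²/day.

0.954 m²/day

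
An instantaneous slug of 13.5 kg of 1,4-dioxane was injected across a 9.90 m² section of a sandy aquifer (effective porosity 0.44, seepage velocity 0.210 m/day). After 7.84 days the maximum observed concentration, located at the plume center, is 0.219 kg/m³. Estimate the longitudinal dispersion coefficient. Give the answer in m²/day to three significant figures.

2.03 m²/day

At the plume center C_max = M/(n_e·A·√(4πDt)), so D = M²/(4πt·(n_e·A·C_max)²).
n_e·A·C_max = 0.44 × 9.90 × 0.219 = 0.9540 kg/m.
D = 13.5²/(4π × 7.84 × 0.9540²) = 2.03 m²/day.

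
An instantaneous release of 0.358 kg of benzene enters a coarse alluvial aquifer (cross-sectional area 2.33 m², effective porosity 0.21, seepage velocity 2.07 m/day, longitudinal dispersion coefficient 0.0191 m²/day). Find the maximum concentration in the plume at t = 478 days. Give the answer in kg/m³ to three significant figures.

0.0683 kg/m³

The peak of an instantaneous 1D plume sits at x = vt; there the Gaussian factor is 1 and C_max = M/(n_e·A·√(4πDt)), where n_e·A is the pore area the mass is dissolved in.
√(4πDt) = √(4π × 0.0191 × 478) = 10.71 m, so C_max = 0.358/(0.21 × 2.33 × 10.71) = 0.0683 kg/m³.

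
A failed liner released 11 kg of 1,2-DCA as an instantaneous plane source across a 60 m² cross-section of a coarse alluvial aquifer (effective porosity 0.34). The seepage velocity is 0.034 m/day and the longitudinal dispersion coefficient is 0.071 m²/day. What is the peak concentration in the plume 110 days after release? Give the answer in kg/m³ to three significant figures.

The peak of an instantaneous 1D plume sits at x = vt; there the Gaussian factor is 1 and C_max = M/(n_e·A·√(4πDt)), where n_e·A is the pore area the mass is dissolved in.
√(4πDt) = √(4π × 0.071 × 110) = 9.907 m, so C_max = 11/(0.34 × 60 × 9.907) = 0.0544 kg/m³.

0.0544 kg/m³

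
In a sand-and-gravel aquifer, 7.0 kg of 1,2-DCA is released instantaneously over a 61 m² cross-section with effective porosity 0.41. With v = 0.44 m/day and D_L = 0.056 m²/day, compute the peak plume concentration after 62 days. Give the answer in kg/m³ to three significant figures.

The peak of an instantaneous 1D plume sits at x = vt; there the Gaussian factor is 1 and C_max = M/(n_e·A·√(4πDt)), where n_e·A is the pore area the mass is dissolved in.
√(4πDt) = √(4π × 0.056 × 62) = 6.605 m, so C_max = 7.0/(0.41 × 61 × 6.605) = 0.0424 kg/m³.

0.0424 kg/m³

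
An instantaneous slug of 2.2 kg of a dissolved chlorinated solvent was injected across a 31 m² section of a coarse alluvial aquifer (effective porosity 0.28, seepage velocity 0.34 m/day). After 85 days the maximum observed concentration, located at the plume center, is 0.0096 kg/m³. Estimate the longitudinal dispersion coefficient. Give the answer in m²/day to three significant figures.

0.653 m²/day

At the plume center C_max = M/(n_e·A·√(4πDt)), so D = M²/(4πt·(n_e·A·C_max)²).
n_e·A·C_max = 0.28 × 31 × 0.0096 = 0.08333 kg/m.
D = 2.2²/(4π × 85 × 0.08333²) = 0.653 m²/day.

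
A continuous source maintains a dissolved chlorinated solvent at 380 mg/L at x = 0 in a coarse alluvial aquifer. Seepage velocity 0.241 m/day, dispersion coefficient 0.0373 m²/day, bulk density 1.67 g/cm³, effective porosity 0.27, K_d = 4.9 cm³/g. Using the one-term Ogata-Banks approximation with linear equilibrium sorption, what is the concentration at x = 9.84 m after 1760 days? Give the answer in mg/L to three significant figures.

Retardation factor R = 1 + ρ_b·K_d/n = 1 + 1.67 × 4.9/0.27 = 31.31.
Sorption retards both mechanisms: v_R = v/R = 0.007697 m/day, D_R = D/R = 0.001191 m²/day.
v_R·t = 0.007697 × 1760 = 13.54672 m; 2√(D_R t) = 2.896 m; argument = (9.84 − 13.54672)/2.896 = -1.280.
C = C₀ × ½·erfc(-1.280) = 380 × 0.9649 = 367 mg/L.

367 mg/L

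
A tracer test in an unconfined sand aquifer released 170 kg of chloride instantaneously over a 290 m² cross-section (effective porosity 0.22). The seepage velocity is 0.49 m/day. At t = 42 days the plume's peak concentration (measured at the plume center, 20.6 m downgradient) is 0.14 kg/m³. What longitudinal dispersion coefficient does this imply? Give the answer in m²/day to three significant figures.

At the plume center C_max = M/(n_e·A·√(4πDt)), so D = M²/(4πt·(n_e·A·C_max)²).
n_e·A·C_max = 0.22 × 290 × 0.14 = 8.932 kg/m.
D = 170²/(4π × 42 × 8.932²) = 0.686 m²/day.

0.686 m²/day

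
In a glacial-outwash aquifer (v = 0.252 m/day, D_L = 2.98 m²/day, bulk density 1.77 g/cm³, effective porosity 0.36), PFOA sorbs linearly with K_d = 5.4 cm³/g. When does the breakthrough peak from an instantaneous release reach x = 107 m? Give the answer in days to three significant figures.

Retardation factor R = 1 + ρ_b·K_d/n = 1 + 1.77 × 5.4/0.36 = 27.55.
Sorption retards both mechanisms: v_R = v/R = 0.009147 m/day, D_R = D/R = 0.1082 m²/day.
Peak time from v_R²t² + 2D_R t − x² = 0: t = (√(D_R² + v_R²x²) − D_R)/v_R².
√(D_R² + v_R²x²) = √(0.1082² + 0.009147² × 107²) = 0.9847; v_R² = 8.367e-05.
t = (0.9847 − 0.1082)/8.367e-05 = 10500 days.

10500 days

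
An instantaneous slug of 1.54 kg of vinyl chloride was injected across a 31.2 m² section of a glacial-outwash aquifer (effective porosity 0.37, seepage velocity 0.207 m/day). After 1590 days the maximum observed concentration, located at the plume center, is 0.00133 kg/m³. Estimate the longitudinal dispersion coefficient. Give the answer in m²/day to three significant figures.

0.504 m²/day

At the plume center C_max = M/(n_e·A·√(4πDt)), so D = M²/(4πt·(n_e·A·C_max)²).
n_e·A·C_max = 0.37 × 31.2 × 0.00133 = 0.01535 kg/m.
D = 1.54²/(4π × 1590 × 0.01535²) = 0.504 m²/day.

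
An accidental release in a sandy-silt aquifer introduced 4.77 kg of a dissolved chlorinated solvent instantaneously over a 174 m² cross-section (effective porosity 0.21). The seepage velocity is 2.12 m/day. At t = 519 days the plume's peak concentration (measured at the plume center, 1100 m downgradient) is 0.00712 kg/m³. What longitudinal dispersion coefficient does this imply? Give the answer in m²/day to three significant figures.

0.0515 m²/day

At the plume center C_max = M/(n_e·A·√(4πDt)), so D = M²/(4πt·(n_e·A·C_max)²).
n_e·A·C_max = 0.21 × 174 × 0.00712 = 0.2602 kg/m.
D = 4.77²/(4π × 519 × 0.2602²) = 0.0515 m²/day.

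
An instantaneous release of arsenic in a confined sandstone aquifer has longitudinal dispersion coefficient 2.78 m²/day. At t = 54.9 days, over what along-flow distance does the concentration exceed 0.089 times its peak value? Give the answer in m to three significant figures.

76.9 m

The plume is Gaussian with σ = √(2Dt) = √(2 × 2.78 × 54.9) = 17.47 m.
C/C_peak = exp(−Δx²/(2σ²)) = 0.089 ⇒ Δx = σ·√(−2 ln 0.089) = 17.47 × 2.200 = 38.43 m.
Width = 2Δx = 76.9 m.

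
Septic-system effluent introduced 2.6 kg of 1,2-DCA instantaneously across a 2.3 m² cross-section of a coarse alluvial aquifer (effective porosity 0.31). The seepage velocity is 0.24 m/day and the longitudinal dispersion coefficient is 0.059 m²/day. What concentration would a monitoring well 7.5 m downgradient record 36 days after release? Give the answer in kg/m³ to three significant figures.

0.606 kg/m³

For an instantaneous plane source, C(x,t) = M/(n_e·A·√(4πDt)) · exp(−(x−vt)²/(4Dt)), with n_e·A the pore (flow) area.
Plume center vt = 0.24 × 36 = 8.64 m, so the well at 7.5 m is 1.14 m upgradient of the peak.
√(4πDt) = 5.166 m, giving peak height M/(n_e·A·√(4πDt)) = 2.6/(0.31 × 2.3 × 5.166) = 0.7059 kg/m³.
(x−vt)²/(4Dt) = (-1.14)²/(4 × 0.059 × 36) = 0.1530; exp(−0.1530) = 0.8581.
C = 0.7059 × 0.8581 = 0.606 kg/m³.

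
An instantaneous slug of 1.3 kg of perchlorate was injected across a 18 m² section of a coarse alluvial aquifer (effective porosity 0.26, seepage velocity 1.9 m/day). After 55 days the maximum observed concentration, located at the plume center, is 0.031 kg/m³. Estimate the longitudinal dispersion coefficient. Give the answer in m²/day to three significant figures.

At the plume center C_max = M/(n_e·A·√(4πDt)), so D = M²/(4πt·(n_e·A·C_max)²).
n_e·A·C_max = 0.26 × 18 × 0.031 = 0.1451 kg/m.
D = 1.3²/(4π × 55 × 0.1451²) = 0.116 m²/day.

0.116 m²/day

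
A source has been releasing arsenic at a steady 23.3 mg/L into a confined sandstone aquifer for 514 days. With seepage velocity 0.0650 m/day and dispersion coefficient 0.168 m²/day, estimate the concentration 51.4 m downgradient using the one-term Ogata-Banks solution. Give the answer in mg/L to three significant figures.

For a continuous step input, C/C₀ ≈ ½·erfc((x−vt)/(2√(Dt))).
vt = 0.0650 × 514 = 33.41 m and 2√(Dt) = 2√(0.168 × 514) = 18.59 m.
Argument (x−vt)/(2√(Dt)) = (51.4 − 33.41)/18.59 = 0.9677; ½·erfc(0.9677) = 0.08557.
C = 23.3 × 0.08557 = 1.99 mg/L.

1.99 mg/L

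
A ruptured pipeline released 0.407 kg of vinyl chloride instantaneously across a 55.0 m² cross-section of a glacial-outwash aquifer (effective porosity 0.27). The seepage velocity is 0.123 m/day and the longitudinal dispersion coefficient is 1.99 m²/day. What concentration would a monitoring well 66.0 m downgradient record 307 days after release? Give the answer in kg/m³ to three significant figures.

For an instantaneous plane source, C(x,t) = M/(n_e·A·√(4πDt)) · exp(−(x−vt)²/(4Dt)), with n_e·A the pore (flow) area.
Plume center vt = 0.123 × 307 = 37.761 m, so the well at 66.0 m is 28.239 m downgradient of the peak.
√(4πDt) = 87.62 m, giving peak height M/(n_e·A·√(4πDt)) = 0.407/(0.27 × 55.0 × 87.62) = 0.0003128 kg/m³.
(x−vt)²/(4Dt) = (28.239)²/(4 × 1.99 × 307) = 0.3263; exp(−0.3263) = 0.7216.
C = 0.0003128 × 0.7216 = 0.000226 kg/m³.

0.000226 kg/m³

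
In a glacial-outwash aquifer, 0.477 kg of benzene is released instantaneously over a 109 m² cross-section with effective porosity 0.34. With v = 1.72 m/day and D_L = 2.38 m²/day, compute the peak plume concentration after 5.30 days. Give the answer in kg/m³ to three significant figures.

0.00102 kg/m³

The peak of an instantaneous 1D plume sits at x = vt; there the Gaussian factor is 1 and C_max = M/(n_e·A·√(4πDt)), where n_e·A is the pore area the mass is dissolved in.
√(4πDt) = √(4π × 2.38 × 5.30) = 12.59 m, so C_max = 0.477/(0.34 × 109 × 12.59) = 0.00102 kg/m³.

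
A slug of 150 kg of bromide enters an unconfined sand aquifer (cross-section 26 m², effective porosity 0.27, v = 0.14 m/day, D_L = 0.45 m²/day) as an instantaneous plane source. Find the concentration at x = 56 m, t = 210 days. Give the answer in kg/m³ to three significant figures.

For an instantaneous plane source, C(x,t) = M/(n_e·A·√(4πDt)) · exp(−(x−vt)²/(4Dt)), with n_e·A the pore (flow) area.
Plume center vt = 0.14 × 210 = 29.4 m, so the well at 56 m is 26.6 m downgradient of the peak.
√(4πDt) = 34.46 m, giving peak height M/(n_e·A·√(4πDt)) = 150/(0.27 × 26 × 34.46) = 0.6201 kg/m³.
(x−vt)²/(4Dt) = (26.6)²/(4 × 0.45 × 210) = 1.872; exp(−1.872) = 0.1538.
C = 0.6201 × 0.1538 = 0.0954 kg/m³.

0.0954 kg/m³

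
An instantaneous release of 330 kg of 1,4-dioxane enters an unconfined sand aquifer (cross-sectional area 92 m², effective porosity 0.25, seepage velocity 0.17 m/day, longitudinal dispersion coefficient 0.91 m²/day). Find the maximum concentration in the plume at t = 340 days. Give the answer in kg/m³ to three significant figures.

The peak of an instantaneous 1D plume sits at x = vt; there the Gaussian factor is 1 and C_max = M/(n_e·A·√(4πDt)), where n_e·A is the pore area the mass is dissolved in.
√(4πDt) = √(4π × 0.91 × 340) = 62.35 m, so C_max = 330/(0.25 × 92 × 62.35) = 0.230 kg/m³.

0.230 kg/m³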